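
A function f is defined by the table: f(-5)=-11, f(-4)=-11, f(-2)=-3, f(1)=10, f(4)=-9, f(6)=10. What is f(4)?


-9


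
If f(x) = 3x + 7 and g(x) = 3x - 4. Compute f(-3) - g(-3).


f(-3) = -2
g(-3) = -13
Difference = 11

11


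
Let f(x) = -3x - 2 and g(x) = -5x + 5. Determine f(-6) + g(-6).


f(-6) = 16
g(-6) = 35
Sum = 51

51


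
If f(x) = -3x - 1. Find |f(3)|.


f(3) = -10
|-10| = 10

10


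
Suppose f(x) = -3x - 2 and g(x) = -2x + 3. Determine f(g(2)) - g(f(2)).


f(g(2)) = 1
g(f(2)) = 19
Difference = -18

-18


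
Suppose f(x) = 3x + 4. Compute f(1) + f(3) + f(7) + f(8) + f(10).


f(1) = 7
f(3) = 13
f(7) = 25
f(8) = 28
f(10) = 34
Sum = 107

107


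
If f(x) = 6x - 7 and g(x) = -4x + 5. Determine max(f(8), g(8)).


f(8) = 41
g(8) = -27
max = 41

41


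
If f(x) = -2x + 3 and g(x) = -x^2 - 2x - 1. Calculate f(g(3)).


g(3) = -16
f(-16) = 35

35


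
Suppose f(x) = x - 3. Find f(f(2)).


f(2) = -1
f(-1) = -4

-4


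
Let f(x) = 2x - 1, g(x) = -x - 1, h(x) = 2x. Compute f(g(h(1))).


h(1) = 2
g(2) = -3
f(-3) = -7

-7


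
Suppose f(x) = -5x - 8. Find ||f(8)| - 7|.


f(8) = -48
|-48| = 48
|48 - 7| = 41

41


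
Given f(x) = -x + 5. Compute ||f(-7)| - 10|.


f(-7) = 12
|12| = 12
|12 - 10| = 2

2


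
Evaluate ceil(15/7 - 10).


15/7 = 2.1429
2.1429 - 10 = -7.8571
ceil(-7.8571) = -7

-7


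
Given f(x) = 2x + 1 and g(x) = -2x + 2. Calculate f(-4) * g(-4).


f(-4) = -7
g(-4) = 10
Product = -70

-70


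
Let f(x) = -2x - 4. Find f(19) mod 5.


f(19) = -42
-42 mod 5 = 3

3


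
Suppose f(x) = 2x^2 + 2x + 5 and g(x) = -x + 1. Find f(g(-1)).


g(-1) = 2
f(2) = 2*(2)^2 + 2*(2) + 5 = 17

17


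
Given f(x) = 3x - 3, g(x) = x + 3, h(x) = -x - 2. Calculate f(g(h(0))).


h(0) = -2
g(-2) = 1
f(1) = 0

0


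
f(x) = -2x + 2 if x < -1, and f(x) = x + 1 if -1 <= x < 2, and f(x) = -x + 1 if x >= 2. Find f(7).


-6


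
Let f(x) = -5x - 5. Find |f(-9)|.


f(-9) = 40
|40| = 40

40


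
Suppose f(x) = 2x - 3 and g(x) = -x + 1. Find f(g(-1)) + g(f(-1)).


f(g(-1)) = 1
g(f(-1)) = 6
Sum = 7

7


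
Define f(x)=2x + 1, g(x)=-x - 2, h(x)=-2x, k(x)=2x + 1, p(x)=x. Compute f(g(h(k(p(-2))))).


-15


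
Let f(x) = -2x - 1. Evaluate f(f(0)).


1


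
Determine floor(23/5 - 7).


-3


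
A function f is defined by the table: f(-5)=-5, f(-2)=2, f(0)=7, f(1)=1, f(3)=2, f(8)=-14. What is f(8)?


-14


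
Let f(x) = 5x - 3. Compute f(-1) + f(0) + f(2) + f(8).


f(-1) = -8
f(0) = -3
f(2) = 7
f(8) = 37
Sum = 33

33


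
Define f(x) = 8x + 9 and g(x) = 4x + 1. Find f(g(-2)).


g(-2) = -7
f(-7) = -47

-47


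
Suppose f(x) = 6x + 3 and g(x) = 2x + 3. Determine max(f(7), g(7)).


f(7) = 45
g(7) = 17
max = 45

45


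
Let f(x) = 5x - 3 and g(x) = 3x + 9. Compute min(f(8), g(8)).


f(8) = 37
g(8) = 33
min = 33

33


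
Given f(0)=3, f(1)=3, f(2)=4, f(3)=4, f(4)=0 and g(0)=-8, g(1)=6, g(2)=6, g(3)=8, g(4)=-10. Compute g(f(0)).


f(0) = 3
g(3) = 8

8


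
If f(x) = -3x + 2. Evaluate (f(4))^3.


f(4) = -10
(-10)^3 = -1000

-1000


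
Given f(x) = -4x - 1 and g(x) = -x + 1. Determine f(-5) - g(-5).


f(-5) = 19
g(-5) = 6
Difference = 13

13


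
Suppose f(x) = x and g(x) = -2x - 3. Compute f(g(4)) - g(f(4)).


f(g(4)) = -11
g(f(4)) = -11
Difference = 0

0


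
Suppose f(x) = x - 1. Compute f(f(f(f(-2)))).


f(-2) = -3
f(-3) = -4
f(-4) = -5
f(-5) = -6

-6


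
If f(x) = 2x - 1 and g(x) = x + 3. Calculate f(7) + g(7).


f(7) = 13
g(7) = 10
Sum = 23

23


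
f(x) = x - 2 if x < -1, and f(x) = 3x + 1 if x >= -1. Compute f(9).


9 satisfies x >= -1
f(9) = 28

28


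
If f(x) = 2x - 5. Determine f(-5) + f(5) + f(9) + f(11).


f(-5) = -15
f(5) = 5
f(9) = 13
f(11) = 17
Sum = 20

20


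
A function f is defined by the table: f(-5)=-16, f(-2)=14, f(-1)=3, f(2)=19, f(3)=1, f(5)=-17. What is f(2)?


19


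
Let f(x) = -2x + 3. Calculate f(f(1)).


f(1) = 1
f(1) = 1

1


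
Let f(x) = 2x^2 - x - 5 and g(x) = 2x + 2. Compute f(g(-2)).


g(-2) = -2
f(-2) = 2*(-2)^2 - 1*(-2) - 5 = 5

5


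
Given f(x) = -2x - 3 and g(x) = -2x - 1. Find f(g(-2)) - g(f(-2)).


-6


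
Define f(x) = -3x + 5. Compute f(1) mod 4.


f(1) = 2
2 mod 4 = 2

2


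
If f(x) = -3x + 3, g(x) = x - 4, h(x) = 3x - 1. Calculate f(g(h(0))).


18


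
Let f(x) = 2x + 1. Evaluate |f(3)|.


7


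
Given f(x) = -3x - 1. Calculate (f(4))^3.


f(4) = -13
(-13)^3 = -2197

-2197


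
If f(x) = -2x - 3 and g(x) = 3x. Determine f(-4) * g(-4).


f(-4) = 5
g(-4) = -12
Product = -60

-60


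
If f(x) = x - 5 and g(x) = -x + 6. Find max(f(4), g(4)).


f(4) = -1
g(4) = 2
max = 2

2


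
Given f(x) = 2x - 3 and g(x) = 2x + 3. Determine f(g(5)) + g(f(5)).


f(g(5)) = 23
g(f(5)) = 17
Sum = 40

40


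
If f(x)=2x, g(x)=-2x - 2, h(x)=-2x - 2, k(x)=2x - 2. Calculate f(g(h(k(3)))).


k(3) = 4
h(4) = -10
g(-10) = 18
f(18) = 36

36


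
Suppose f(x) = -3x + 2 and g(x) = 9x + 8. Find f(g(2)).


g(2) = 26
f(26) = -76

-76


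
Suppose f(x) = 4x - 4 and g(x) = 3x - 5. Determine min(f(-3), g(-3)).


f(-3) = -16
g(-3) = -14
min = -16

-16


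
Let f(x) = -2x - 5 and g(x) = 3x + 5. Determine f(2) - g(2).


-20


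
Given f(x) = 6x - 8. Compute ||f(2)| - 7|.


f(2) = 4
|4| = 4
|4 - 7| = 3

3


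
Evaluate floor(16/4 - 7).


16/4 = 4
4 - 7 = -3
floor(-3) = -3

-3


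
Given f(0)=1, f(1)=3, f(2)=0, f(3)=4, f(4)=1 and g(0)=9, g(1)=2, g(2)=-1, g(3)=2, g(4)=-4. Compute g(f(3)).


f(3) = 4
g(4) = -4

-4


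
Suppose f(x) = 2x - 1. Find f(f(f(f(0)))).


f(0) = -1
f(-1) = -3
f(-3) = -7
f(-7) = -15

-15


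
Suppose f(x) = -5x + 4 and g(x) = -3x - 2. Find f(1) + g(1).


f(1) = -1
g(1) = -5
Sum = -6

-6


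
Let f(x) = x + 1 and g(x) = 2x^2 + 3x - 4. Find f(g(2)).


11


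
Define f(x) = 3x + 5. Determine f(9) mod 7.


f(9) = 32
32 mod 7 = 4

4


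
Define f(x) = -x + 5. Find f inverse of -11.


Solve -x + 5 = -11
x = (-11 - 5) / (-1) = 16

16


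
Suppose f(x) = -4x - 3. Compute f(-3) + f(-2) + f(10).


-29


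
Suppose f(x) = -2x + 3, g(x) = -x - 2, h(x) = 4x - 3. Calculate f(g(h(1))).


h(1) = 1
g(1) = -3
f(-3) = 9

9


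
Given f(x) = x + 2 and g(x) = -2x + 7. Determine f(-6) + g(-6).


f(-6) = -4
g(-6) = 19
Sum = 15

15


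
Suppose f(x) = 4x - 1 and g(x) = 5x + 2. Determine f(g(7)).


g(7) = 37
f(37) = 147

147


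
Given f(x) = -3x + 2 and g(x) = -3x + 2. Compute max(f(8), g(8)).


f(8) = -22
g(8) = -22
max = -22

-22


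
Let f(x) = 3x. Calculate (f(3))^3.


f(3) = 9
(9)^3 = 729

729


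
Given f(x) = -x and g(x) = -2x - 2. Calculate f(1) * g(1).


f(1) = -1
g(1) = -4
Product = 4

4


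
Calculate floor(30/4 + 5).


30/4 = 7.5
7.5 + 5 = 12.5
floor(12.5) = 12

12


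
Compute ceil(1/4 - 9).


1/4 = 0.25
0.25 - 9 = -8.75
ceil(-8.75) = -8

-8


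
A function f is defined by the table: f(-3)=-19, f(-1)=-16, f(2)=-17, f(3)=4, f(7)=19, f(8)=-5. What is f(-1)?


Reading from the table at x = -1

-16


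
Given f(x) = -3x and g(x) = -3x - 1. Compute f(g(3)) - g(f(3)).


4


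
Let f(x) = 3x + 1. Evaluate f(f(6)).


f(6) = 19
f(19) = 58

58


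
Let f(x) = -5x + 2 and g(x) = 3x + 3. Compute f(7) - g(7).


-57


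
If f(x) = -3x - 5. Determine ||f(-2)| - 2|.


f(-2) = 1
|1| = 1
|1 - 2| = 1

1


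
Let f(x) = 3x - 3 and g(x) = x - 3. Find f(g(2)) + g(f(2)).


f(g(2)) = -6
g(f(2)) = 0
Sum = -6

-6


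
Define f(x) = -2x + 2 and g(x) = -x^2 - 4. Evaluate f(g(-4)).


g(-4) = -20
f(-20) = 42

42


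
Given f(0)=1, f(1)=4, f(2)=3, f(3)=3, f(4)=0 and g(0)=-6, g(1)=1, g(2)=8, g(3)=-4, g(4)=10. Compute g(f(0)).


f(0) = 1
g(1) = 1

1


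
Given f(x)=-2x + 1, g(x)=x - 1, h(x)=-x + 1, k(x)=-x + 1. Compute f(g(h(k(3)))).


k(3) = -2
h(-2) = 3
g(3) = 2
f(2) = -3

-3


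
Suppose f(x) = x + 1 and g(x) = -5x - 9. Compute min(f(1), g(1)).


f(1) = 2
g(1) = -14
min = -14

-14


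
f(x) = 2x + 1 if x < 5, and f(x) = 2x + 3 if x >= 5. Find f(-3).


-3 satisfies x < 5
f(-3) = -5

-5


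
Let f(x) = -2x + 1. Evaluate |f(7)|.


13


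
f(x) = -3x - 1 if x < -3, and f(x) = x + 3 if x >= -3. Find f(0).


0 satisfies x >= -3
f(0) = 3

3


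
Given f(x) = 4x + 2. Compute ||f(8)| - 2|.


32


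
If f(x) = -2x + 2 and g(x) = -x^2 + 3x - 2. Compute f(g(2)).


g(2) = 0
f(0) = 2

2


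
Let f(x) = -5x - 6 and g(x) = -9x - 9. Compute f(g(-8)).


g(-8) = 63
f(63) = -321

-321


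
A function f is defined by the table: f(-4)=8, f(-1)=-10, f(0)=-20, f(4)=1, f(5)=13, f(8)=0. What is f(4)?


1


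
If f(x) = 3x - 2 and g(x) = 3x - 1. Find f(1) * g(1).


f(1) = 1
g(1) = 2
Product = 2

2


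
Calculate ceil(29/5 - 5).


1


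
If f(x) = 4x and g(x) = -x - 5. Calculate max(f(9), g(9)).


f(9) = 36
g(9) = -14
max = 36

36


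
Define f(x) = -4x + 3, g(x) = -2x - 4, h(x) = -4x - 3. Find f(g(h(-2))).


h(-2) = 5
g(5) = -14
f(-14) = 59

59


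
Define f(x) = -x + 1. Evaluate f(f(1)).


1


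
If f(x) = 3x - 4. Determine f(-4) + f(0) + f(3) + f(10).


f(-4) = -16
f(0) = -4
f(3) = 5
f(10) = 26
Sum = 11

11


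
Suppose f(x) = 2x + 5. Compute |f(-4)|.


f(-4) = -3
|-3| = 3

3


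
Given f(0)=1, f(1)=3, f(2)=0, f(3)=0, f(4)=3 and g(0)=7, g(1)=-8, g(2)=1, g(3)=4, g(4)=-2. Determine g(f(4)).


4


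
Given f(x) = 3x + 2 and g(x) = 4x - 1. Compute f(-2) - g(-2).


f(-2) = -4
g(-2) = -9
Difference = 5

5


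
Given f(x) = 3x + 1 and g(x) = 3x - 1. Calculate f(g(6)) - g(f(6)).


f(g(6)) = 52
g(f(6)) = 56
Difference = -4

-4


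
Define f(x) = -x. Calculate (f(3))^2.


f(3) = -3
(-3)^2 = 9

9


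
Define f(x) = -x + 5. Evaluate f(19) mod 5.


1


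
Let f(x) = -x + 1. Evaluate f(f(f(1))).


f(1) = 0
f(0) = 1
f(1) = 0

0


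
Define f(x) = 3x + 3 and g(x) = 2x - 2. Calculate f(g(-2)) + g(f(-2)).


f(g(-2)) = -15
g(f(-2)) = -8
Sum = -23

-23


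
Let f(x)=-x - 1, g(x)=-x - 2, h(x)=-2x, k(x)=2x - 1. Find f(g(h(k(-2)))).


k(-2) = -5
h(-5) = 10
g(10) = -12
f(-12) = 11

11


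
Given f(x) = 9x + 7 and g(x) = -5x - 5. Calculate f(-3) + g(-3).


f(-3) = -20
g(-3) = 10
Sum = -10

-10


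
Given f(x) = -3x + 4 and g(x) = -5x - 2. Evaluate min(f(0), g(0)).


-2


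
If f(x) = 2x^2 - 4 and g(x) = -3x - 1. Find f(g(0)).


-2


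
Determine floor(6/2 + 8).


11


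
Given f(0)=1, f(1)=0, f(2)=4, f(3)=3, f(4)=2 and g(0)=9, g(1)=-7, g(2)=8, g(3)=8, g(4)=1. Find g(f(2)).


f(2) = 4
g(4) = 1

1


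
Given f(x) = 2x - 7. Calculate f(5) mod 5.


f(5) = 3
3 mod 5 = 3

3


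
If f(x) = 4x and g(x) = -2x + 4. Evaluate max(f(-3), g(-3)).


f(-3) = -12
g(-3) = 10
max = 10

10


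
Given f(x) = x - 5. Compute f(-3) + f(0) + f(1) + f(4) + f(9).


f(-3) = -8
f(0) = -5
f(1) = -4
f(4) = -1
f(9) = 4
Sum = -14

-14


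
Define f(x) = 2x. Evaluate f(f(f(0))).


0


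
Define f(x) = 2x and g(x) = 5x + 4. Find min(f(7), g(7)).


f(7) = 14
g(7) = 39
min = 14

14


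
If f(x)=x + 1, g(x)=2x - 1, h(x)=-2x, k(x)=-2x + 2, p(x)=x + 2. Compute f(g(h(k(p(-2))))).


p(-2) = 0
k(0) = 2
h(2) = -4
g(-4) = -9
f(-9) = -8

-8


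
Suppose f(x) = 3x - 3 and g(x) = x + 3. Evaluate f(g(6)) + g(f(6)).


f(g(6)) = 24
g(f(6)) = 18
Sum = 42

42


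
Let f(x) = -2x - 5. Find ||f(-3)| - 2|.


f(-3) = 1
|1| = 1
|1 - 2| = 1

1


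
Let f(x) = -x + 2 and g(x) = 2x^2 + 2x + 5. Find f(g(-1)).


g(-1) = 5
f(5) = -3

-3


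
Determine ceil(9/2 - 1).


9/2 = 4.5
4.5 - 1 = 3.5
ceil(3.5) = 4

4


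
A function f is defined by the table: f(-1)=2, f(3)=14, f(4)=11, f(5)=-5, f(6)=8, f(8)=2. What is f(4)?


Reading from the table at x = 4

11


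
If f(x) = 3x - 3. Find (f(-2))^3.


f(-2) = -9
(-9)^3 = -729

-729


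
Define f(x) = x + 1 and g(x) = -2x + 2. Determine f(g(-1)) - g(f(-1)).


f(g(-1)) = 5
g(f(-1)) = 2
Difference = 3

3


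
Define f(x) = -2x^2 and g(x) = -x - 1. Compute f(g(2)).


g(2) = -3
f(-3) = (-2)*(-3)^2 = -18

-18


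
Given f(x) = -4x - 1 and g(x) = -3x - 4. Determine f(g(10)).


g(10) = -34
f(-34) = 135

135


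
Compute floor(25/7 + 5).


8


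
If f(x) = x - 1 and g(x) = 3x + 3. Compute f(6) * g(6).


f(6) = 5
g(6) = 21
Product = 105

105


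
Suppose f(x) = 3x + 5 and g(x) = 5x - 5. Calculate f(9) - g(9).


-8


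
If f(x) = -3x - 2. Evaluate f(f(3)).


f(3) = -11
f(-11) = 31

31


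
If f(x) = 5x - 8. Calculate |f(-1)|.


f(-1) = -13
|-13| = 13

13


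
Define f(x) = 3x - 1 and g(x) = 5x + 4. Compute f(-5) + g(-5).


-37


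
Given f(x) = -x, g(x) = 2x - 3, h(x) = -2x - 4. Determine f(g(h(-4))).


h(-4) = 4
g(4) = 5
f(5) = -5

-5


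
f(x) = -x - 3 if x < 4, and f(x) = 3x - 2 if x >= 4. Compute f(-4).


-4 satisfies x < 4
f(-4) = 1

1


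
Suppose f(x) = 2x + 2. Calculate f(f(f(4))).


46


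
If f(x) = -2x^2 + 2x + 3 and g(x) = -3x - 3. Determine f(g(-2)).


g(-2) = 3
f(3) = (-2)*(3)^2 + 2*(3) + 3 = -9

-9


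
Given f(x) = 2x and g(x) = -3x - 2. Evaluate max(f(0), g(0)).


0


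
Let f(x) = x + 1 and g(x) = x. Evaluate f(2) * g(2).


f(2) = 3
g(2) = 2
Product = 6

6


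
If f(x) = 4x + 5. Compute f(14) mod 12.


f(14) = 61
61 mod 12 = 1

1


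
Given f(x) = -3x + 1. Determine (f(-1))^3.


f(-1) = 4
(4)^3 = 64

64


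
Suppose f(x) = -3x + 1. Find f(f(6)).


52


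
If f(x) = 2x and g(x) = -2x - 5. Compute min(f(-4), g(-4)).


f(-4) = -8
g(-4) = 3
min = -8

-8


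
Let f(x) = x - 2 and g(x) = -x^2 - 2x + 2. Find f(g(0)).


0


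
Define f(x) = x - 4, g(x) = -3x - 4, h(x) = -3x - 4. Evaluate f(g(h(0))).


h(0) = -4
g(-4) = 8
f(8) = 4

4


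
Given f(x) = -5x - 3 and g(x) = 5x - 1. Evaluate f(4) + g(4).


-4


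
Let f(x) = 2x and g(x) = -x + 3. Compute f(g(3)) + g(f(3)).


-3


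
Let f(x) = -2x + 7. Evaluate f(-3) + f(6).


f(-3) = 13
f(6) = -5
Sum = 8

8


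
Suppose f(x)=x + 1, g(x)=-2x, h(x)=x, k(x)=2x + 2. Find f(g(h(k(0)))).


k(0) = 2
h(2) = 2
g(2) = -4
f(-4) = -3

-3


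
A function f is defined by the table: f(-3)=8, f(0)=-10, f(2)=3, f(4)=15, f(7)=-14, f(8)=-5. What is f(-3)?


Reading from the table at x = -3

8


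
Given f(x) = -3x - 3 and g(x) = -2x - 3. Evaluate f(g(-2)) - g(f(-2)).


f(g(-2)) = -6
g(f(-2)) = -9
Difference = 3

3


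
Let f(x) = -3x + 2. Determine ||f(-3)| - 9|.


f(-3) = 11
|11| = 11
|11 - 9| = 2

2


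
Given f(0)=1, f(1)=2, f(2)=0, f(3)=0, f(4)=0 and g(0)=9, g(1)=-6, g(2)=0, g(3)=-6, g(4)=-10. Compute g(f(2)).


f(2) = 0
g(0) = 9

9


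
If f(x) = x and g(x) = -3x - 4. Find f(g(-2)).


g(-2) = 2
f(2) = 2

2


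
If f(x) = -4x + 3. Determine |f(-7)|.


f(-7) = 31
|31| = 31

31


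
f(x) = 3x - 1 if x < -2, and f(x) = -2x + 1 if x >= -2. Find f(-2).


-2 satisfies x >= -2
f(-2) = 5

5


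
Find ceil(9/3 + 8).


9/3 = 3
3 + 8 = 11
ceil(11) = 11

11


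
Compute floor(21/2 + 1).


21/2 = 10.5
10.5 + 1 = 11.5
floor(11.5) = 11

11


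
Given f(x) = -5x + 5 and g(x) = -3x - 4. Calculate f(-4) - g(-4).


17


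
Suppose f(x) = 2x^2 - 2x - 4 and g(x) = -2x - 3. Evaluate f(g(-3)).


g(-3) = 3
f(3) = 2*(3)^2 - 2*(3) - 4 = 8

8


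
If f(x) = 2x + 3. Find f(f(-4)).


f(-4) = -5
f(-5) = -7

-7


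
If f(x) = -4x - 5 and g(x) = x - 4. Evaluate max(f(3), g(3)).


f(3) = -17
g(3) = -1
max = -1

-1


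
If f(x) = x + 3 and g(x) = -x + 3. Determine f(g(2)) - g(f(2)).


f(g(2)) = 4
g(f(2)) = -2
Difference = 6

6


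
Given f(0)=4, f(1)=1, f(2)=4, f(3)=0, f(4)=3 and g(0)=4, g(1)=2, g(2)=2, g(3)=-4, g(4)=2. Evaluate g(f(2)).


2


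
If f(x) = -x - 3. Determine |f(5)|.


8


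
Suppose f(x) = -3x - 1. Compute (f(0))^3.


-1


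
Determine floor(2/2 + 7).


8


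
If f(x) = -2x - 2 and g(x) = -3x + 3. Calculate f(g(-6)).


g(-6) = 21
f(21) = -44

-44


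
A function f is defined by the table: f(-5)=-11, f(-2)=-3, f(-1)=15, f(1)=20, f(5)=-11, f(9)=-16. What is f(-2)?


Reading from the table at x = -2

-3


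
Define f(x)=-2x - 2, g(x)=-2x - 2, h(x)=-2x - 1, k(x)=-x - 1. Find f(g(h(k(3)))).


k(3) = -4
h(-4) = 7
g(7) = -16
f(-16) = 30

30


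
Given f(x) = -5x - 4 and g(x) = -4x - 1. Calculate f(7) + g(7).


f(7) = -39
g(7) = -29
Sum = -68

-68


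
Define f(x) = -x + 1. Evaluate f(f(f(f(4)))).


f(4) = -3
f(-3) = 4
f(4) = -3
f(-3) = 4

4


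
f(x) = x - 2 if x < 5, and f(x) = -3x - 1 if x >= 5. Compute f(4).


4 satisfies x < 5
f(4) = 2

2


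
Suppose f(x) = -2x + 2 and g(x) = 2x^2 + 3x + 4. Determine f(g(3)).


g(3) = 31
f(31) = -60

-60


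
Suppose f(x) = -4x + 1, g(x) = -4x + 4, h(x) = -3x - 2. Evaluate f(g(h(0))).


h(0) = -2
g(-2) = 12
f(12) = -47

-47


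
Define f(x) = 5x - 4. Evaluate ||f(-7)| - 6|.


f(-7) = -39
|-39| = 39
|39 - 6| = 33

33


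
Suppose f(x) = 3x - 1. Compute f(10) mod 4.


f(10) = 29
29 mod 4 = 1

1


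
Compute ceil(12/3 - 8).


12/3 = 4
4 - 8 = -4
ceil(-4) = -4

-4


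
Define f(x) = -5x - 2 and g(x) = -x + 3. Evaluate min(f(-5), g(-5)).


f(-5) = 23
g(-5) = 8
min = 8

8


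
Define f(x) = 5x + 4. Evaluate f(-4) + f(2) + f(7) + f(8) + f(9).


f(-4) = -16
f(2) = 14
f(7) = 39
f(8) = 44
f(9) = 49
Sum = 130

130


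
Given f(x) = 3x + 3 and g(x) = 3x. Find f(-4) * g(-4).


f(-4) = -9
g(-4) = -12
Product = 108

108


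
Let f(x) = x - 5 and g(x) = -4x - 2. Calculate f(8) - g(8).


37


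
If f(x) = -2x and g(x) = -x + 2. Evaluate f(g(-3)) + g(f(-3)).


-14


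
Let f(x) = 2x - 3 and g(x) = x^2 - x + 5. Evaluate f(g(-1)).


g(-1) = 7
f(7) = 11

11


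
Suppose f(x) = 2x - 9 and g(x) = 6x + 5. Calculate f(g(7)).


g(7) = 47
f(47) = 85

85


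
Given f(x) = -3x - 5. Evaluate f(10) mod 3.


f(10) = -35
-35 mod 3 = 1

1


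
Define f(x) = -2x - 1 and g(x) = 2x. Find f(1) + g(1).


-1


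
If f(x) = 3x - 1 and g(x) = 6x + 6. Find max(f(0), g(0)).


6


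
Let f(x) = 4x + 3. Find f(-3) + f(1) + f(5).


21


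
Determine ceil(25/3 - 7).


25/3 = 8.3333
8.3333 - 7 = 1.3333
ceil(1.3333) = 2

2


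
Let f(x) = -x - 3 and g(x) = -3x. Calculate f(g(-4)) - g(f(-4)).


f(g(-4)) = -15
g(f(-4)) = -3
Difference = -12

-12


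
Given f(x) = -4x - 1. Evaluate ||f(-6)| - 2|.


21


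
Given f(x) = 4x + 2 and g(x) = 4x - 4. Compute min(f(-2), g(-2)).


f(-2) = -6
g(-2) = -12
min = -12

-12


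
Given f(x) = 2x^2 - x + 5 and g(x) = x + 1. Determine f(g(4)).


g(4) = 5
f(5) = 2*(5)^2 - 1*(5) + 5 = 50

50


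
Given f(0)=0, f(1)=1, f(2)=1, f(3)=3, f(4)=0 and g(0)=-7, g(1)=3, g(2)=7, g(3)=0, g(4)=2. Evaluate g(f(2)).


3


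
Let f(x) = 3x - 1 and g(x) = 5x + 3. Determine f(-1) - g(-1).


f(-1) = -4
g(-1) = -2
Difference = -2

-2


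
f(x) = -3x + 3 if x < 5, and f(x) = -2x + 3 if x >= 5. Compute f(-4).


15


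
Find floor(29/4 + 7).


14


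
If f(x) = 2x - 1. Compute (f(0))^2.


f(0) = -1
(-1)^2 = 1

1


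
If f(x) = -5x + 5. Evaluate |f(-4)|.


f(-4) = 25
|25| = 25

25


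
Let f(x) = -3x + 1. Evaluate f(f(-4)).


f(-4) = 13
f(13) = -38

-38


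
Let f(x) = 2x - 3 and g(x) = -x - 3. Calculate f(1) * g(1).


f(1) = -1
g(1) = -4
Product = 4

4


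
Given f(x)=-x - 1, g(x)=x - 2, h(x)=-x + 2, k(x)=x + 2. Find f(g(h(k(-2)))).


k(-2) = 0
h(0) = 2
g(2) = 0
f(0) = -1

-1


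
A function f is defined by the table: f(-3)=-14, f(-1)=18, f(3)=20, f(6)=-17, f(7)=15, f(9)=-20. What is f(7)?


Reading from the table at x = 7

15


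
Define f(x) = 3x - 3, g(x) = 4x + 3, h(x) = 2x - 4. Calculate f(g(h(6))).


h(6) = 8
g(8) = 35
f(35) = 102

102


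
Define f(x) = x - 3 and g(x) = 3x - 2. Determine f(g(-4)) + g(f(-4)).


-40


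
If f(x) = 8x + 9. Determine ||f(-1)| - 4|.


f(-1) = 1
|1| = 1
|1 - 4| = 3

3


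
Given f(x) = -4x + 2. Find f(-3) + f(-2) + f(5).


6


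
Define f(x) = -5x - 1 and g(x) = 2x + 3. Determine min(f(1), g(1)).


f(1) = -6
g(1) = 5
min = -6

-6


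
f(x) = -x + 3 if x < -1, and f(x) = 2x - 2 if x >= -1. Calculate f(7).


7 satisfies x >= -1
f(7) = 12

12


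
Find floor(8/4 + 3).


8/4 = 2
2 + 3 = 5
floor(5) = 5

5


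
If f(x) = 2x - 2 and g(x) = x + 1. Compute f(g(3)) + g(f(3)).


f(g(3)) = 6
g(f(3)) = 5
Sum = 11

11


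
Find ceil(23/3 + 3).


23/3 = 7.6667
7.6667 + 3 = 10.6667
ceil(10.6667) = 11

11


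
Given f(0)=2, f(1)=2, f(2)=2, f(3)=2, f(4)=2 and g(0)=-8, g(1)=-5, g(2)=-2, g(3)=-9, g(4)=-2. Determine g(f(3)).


f(3) = 2
g(2) = -2

-2


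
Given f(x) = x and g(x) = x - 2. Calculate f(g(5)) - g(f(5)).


f(g(5)) = 3
g(f(5)) = 3
Difference = 0

0


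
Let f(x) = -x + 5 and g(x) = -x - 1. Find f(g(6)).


12


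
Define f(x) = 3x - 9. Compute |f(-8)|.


f(-8) = -33
|-33| = 33

33


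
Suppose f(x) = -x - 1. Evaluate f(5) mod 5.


f(5) = -6
-6 mod 5 = 4

4


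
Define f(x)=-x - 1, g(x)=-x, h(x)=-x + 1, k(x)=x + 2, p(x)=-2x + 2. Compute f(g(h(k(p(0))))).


p(0) = 2
k(2) = 4
h(4) = -3
g(-3) = 3
f(3) = -4

-4


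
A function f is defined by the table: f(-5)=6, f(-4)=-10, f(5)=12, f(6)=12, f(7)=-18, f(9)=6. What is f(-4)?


Reading from the table at x = -4

-10


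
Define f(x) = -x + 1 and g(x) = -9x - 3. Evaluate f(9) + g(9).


-92


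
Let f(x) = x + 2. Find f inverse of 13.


Solve x + 2 = 13
x = (13 - 2) / 1 = 11

11


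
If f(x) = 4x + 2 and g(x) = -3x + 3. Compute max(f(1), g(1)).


6


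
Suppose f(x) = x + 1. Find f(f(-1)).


f(-1) = 0
f(0) = 1

1


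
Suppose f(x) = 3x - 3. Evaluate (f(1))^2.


f(1) = 0
(0)^2 = 0

0


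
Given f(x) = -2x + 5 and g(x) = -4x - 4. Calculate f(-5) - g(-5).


f(-5) = 15
g(-5) = 16
Difference = -1

-1


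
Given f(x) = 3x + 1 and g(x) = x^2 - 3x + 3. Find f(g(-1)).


g(-1) = 7
f(7) = 22

22


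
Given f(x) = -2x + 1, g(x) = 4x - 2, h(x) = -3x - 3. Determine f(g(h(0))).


h(0) = -3
g(-3) = -14
f(-14) = 29

29


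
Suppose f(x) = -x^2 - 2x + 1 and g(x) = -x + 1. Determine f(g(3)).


1


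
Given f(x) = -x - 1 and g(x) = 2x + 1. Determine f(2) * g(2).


f(2) = -3
g(2) = 5
Product = -15

-15


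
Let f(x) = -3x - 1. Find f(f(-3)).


f(-3) = 8
f(8) = -25

-25


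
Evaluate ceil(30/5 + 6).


30/5 = 6
6 + 6 = 12
ceil(12) = 12

12


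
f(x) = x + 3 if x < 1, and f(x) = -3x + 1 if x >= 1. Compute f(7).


-20


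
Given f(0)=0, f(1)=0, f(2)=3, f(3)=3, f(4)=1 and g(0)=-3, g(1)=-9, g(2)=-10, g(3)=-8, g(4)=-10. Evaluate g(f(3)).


f(3) = 3
g(3) = -8

-8


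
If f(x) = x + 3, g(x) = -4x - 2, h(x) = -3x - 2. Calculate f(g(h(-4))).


h(-4) = 10
g(10) = -42
f(-42) = -39

-39


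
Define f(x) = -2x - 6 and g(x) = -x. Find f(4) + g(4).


f(4) = -14
g(4) = -4
Sum = -18

-18


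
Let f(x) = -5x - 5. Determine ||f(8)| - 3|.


42


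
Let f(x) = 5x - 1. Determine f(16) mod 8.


f(16) = 79
79 mod 8 = 7

7


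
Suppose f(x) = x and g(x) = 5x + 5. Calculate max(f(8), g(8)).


f(8) = 8
g(8) = 45
max = 45

45


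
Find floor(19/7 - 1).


19/7 = 2.7143
2.7143 - 1 = 1.7143
floor(1.7143) = 1

1


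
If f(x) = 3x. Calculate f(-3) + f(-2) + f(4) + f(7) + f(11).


f(-3) = -9
f(-2) = -6
f(4) = 12
f(7) = 21
f(11) = 33
Sum = 51

51


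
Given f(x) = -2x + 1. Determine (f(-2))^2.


f(-2) = 5
(5)^2 = 25

25


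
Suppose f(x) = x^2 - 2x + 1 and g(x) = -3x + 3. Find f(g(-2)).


g(-2) = 9
f(9) = 1*(9)^2 - 2*(9) + 1 = 64

64


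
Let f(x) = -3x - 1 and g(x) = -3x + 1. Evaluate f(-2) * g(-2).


f(-2) = 5
g(-2) = 7
Product = 35

35


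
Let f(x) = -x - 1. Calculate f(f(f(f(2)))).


f(2) = -3
f(-3) = 2
f(2) = -3
f(-3) = 2

2


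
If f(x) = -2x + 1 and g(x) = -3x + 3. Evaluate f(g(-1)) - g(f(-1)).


f(g(-1)) = -11
g(f(-1)) = -6
Difference = -5

-5


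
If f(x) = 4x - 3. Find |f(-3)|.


15


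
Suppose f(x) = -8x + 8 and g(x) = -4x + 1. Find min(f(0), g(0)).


f(0) = 8
g(0) = 1
min = 1

1


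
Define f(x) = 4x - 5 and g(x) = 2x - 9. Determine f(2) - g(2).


f(2) = 3
g(2) = -5
Difference = 8

8


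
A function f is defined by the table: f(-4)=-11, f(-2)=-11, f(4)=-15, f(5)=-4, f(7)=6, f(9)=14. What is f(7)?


Reading from the table at x = 7

6


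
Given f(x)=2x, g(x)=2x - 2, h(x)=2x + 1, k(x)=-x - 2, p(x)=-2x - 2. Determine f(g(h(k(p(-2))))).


p(-2) = 2
k(2) = -4
h(-4) = -7
g(-7) = -16
f(-16) = -32

-32


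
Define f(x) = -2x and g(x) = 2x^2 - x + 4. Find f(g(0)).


g(0) = 4
f(4) = -8

-8


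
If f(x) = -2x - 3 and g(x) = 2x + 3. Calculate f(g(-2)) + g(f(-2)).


f(g(-2)) = -1
g(f(-2)) = 5
Sum = 4

4


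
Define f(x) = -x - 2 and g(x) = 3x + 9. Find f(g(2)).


g(2) = 15
f(15) = -17

-17


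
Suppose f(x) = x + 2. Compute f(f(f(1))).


7


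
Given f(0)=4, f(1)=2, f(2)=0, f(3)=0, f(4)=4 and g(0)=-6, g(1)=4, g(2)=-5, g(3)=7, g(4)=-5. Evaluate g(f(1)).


f(1) = 2
g(2) = -5

-5


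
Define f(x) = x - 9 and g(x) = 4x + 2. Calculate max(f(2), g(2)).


f(2) = -7
g(2) = 10
max = 10

10


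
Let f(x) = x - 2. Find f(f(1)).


f(1) = -1
f(-1) = -3

-3


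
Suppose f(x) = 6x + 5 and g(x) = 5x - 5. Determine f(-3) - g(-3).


f(-3) = -13
g(-3) = -20
Difference = 7

7


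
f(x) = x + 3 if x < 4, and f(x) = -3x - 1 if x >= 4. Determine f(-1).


-1 satisfies x < 4
f(-1) = 2

2


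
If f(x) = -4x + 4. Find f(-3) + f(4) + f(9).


f(-3) = 16
f(4) = -12
f(9) = -32
Sum = -28

-28


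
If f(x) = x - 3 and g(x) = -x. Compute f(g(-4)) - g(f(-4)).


f(g(-4)) = 1
g(f(-4)) = 7
Difference = -6

-6


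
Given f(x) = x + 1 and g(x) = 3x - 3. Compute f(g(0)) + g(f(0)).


-2


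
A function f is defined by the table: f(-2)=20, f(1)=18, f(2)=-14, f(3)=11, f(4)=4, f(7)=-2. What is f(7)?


Reading from the table at x = 7

-2


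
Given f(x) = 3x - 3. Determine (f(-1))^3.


f(-1) = -6
(-6)^3 = -216

-216


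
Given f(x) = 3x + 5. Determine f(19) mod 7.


6


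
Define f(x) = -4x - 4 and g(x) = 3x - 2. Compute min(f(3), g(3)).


f(3) = -16
g(3) = 7
min = -16

-16


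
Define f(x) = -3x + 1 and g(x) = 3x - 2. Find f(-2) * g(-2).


-56


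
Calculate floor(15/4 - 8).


15/4 = 3.75
3.75 - 8 = -4.25
floor(-4.25) = -5

-5


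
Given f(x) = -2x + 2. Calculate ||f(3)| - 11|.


f(3) = -4
|-4| = 4
|4 - 11| = 7

7


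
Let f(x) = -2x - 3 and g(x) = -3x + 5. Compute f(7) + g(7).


-33


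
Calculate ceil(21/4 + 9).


21/4 = 5.25
5.25 + 9 = 14.25
ceil(14.25) = 15

15


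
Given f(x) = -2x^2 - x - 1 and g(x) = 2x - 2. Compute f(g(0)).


g(0) = -2
f(-2) = (-2)*(-2)^2 - 1*(-2) - 1 = -7

-7


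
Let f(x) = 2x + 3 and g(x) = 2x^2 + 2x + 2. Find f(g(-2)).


15


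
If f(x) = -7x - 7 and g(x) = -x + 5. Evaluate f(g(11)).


g(11) = -6
f(-6) = 35

35


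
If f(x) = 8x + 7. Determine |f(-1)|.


f(-1) = -1
|-1| = 1

1


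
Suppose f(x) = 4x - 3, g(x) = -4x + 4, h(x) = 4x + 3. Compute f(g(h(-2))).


h(-2) = -5
g(-5) = 24
f(24) = 93

93


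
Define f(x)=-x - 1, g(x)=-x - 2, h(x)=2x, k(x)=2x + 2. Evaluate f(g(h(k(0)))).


k(0) = 2
h(2) = 4
g(4) = -6
f(-6) = 5

5


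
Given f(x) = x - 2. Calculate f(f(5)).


f(5) = 3
f(3) = 1

1


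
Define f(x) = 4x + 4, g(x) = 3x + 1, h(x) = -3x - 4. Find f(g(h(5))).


h(5) = -19
g(-19) = -56
f(-56) = -220

-220


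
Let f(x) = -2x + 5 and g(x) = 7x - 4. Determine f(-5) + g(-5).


f(-5) = 15
g(-5) = -39
Sum = -24

-24


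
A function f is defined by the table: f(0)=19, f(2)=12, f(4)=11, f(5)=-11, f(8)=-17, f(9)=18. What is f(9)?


18


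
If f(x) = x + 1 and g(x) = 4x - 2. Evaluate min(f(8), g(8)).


f(8) = 9
g(8) = 30
min = 9

9


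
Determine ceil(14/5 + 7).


14/5 = 2.8
2.8 + 7 = 9.8
ceil(9.8) = 10

10


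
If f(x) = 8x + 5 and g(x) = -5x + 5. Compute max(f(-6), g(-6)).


f(-6) = -43
g(-6) = 35
max = 35

35


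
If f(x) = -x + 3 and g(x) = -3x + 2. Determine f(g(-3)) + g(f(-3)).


-24


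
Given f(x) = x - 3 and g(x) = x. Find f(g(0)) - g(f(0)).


0


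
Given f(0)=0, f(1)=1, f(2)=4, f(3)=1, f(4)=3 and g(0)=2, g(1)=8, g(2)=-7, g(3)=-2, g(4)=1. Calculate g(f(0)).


f(0) = 0
g(0) = 2

2


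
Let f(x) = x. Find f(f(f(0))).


f(0) = 0
f(0) = 0
f(0) = 0

0


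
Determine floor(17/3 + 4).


17/3 = 5.6667
5.6667 + 4 = 9.6667
floor(9.6667) = 9

9


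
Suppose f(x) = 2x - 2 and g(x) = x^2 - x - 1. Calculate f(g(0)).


-4


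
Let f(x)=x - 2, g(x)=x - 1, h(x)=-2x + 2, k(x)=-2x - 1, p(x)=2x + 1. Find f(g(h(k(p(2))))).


21


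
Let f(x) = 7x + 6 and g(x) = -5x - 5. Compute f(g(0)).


-29


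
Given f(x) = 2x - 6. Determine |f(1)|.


f(1) = -4
|-4| = 4

4


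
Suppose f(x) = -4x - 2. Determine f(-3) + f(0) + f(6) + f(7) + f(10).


f(-3) = 10
f(0) = -2
f(6) = -26
f(7) = -30
f(10) = -42
Sum = -90

-90


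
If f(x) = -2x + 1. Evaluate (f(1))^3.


f(1) = -1
(-1)^3 = -1

-1


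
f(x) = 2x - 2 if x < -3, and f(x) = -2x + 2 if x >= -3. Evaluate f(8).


8 satisfies x >= -3
f(8) = -14

-14


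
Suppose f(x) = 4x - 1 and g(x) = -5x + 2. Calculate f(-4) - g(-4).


f(-4) = -17
g(-4) = 22
Difference = -39

-39


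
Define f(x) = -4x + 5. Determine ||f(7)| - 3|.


f(7) = -23
|-23| = 23
|23 - 3| = 20

20


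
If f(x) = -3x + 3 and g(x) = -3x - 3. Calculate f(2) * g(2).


f(2) = -3
g(2) = -9
Product = 27

27


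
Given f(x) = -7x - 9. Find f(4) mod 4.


f(4) = -37
-37 mod 4 = 3

3


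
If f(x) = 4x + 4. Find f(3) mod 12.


f(3) = 16
16 mod 12 = 4

4


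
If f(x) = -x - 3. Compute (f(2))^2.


f(2) = -5
(-5)^2 = 25

25


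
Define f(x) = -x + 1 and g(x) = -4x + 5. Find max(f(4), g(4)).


f(4) = -3
g(4) = -11
max = -3

-3


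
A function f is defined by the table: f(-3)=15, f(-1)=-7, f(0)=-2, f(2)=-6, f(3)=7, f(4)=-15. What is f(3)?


Reading from the table at x = 3

7


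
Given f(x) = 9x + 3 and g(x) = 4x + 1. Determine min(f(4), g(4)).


f(4) = 39
g(4) = 17
min = 17

17


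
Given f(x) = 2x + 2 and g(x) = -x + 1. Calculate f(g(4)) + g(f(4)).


f(g(4)) = -4
g(f(4)) = -9
Sum = -13

-13


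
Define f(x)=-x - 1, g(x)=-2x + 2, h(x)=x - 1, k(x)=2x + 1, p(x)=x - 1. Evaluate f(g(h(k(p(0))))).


-7


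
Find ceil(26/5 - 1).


26/5 = 5.2
5.2 - 1 = 4.2
ceil(4.2) = 5

5


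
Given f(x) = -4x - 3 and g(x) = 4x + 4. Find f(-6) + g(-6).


f(-6) = 21
g(-6) = -20
Sum = 1

1


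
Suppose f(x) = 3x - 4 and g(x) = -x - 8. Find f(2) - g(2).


12


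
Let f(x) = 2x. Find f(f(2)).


f(2) = 4
f(4) = 8

8


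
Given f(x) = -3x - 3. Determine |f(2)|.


f(2) = -9
|-9| = 9

9


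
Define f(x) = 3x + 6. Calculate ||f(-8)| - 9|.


9


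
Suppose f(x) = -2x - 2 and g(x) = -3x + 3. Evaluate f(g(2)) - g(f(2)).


f(g(2)) = 4
g(f(2)) = 21
Difference = -17

-17


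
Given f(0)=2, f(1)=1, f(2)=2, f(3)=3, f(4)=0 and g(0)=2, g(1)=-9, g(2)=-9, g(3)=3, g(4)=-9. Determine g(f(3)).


f(3) = 3
g(3) = 3

3


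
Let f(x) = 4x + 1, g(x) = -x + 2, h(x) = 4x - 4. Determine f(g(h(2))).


h(2) = 4
g(4) = -2
f(-2) = -7

-7


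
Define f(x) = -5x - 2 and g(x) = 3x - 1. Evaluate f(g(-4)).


63


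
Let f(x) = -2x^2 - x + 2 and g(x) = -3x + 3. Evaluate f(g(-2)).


g(-2) = 9
f(9) = (-2)*(9)^2 - 1*(9) + 2 = -169

-169


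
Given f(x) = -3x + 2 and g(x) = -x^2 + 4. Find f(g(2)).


g(2) = 0
f(0) = 2

2


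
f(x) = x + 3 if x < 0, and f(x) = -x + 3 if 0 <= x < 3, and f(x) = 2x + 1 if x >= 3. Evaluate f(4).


4 satisfies x >= 3
f(4) = 9

9


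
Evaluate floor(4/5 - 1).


4/5 = 0.8
0.8 - 1 = -0.2
floor(-0.2) = -1

-1


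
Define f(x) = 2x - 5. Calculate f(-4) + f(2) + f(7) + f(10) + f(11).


f(-4) = -13
f(2) = -1
f(7) = 9
f(10) = 15
f(11) = 17
Sum = 27

27


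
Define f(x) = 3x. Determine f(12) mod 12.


f(12) = 36
36 mod 12 = 0

0


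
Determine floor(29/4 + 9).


29/4 = 7.25
7.25 + 9 = 16.25
floor(16.25) = 16

16


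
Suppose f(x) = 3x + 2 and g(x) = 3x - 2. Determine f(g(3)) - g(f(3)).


f(g(3)) = 23
g(f(3)) = 31
Difference = -8

-8


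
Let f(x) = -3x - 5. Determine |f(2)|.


f(2) = -11
|-11| = 11

11


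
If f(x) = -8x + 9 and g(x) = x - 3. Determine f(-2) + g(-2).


f(-2) = 25
g(-2) = -5
Sum = 20

20


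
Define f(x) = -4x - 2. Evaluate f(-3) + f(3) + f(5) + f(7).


-56


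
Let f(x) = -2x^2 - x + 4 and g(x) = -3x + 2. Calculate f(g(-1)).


-51


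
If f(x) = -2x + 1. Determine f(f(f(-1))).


f(-1) = 3
f(3) = -5
f(-5) = 11

11


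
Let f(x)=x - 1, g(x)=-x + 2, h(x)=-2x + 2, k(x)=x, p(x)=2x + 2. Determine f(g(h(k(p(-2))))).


-5


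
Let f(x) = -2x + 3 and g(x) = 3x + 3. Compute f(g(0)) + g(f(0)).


f(g(0)) = -3
g(f(0)) = 12
Sum = 9

9


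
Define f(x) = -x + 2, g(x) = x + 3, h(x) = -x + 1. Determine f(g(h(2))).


h(2) = -1
g(-1) = 2
f(2) = 0

0


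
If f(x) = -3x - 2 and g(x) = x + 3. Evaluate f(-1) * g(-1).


2


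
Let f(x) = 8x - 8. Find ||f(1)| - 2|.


f(1) = 0
|0| = 0
|0 - 2| = 2

2


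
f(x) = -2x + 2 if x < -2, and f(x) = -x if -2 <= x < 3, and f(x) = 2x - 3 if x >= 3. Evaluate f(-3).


-3 satisfies x < -2
f(-3) = 8

8


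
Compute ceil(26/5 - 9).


-3


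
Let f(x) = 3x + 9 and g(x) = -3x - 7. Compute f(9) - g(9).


f(9) = 36
g(9) = -34
Difference = 70

70


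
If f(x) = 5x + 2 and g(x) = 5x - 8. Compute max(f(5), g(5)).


f(5) = 27
g(5) = 17
max = 27

27


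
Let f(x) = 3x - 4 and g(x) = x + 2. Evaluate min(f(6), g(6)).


f(6) = 14
g(6) = 8
min = 8

8


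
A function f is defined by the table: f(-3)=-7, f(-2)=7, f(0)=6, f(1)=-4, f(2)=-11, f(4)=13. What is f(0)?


Reading from the table at x = 0

6


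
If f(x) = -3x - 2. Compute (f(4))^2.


f(4) = -14
(-14)^2 = 196

196


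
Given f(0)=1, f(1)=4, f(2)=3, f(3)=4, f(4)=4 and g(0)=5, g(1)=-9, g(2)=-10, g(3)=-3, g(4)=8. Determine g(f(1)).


f(1) = 4
g(4) = 8

8


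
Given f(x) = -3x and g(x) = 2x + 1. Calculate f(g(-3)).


g(-3) = -5
f(-5) = 15

15


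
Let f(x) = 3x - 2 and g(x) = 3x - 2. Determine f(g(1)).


g(1) = 1
f(1) = 1

1


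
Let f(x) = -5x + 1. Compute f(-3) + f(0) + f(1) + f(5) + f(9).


f(-3) = 16
f(0) = 1
f(1) = -4
f(5) = -24
f(9) = -44
Sum = -55

-55


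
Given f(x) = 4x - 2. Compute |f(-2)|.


f(-2) = -10
|-10| = 10

10


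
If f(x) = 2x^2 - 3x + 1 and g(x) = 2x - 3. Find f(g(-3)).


g(-3) = -9
f(-9) = 2*(-9)^2 - 3*(-9) + 1 = 190

190


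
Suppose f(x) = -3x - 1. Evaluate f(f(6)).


f(6) = -19
f(-19) = 56

56


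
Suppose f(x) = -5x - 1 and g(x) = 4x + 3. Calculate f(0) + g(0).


f(0) = -1
g(0) = 3
Sum = 2

2


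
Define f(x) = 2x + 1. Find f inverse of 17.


Solve 2x + 1 = 17
x = (17 - 1) / 2 = 8

8


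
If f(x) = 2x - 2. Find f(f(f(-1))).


f(-1) = -4
f(-4) = -10
f(-10) = -22

-22


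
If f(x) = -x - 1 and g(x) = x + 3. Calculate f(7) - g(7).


-18


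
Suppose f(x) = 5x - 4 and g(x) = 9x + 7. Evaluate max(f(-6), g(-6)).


f(-6) = -34
g(-6) = -47
max = -34

-34


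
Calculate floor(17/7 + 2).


4


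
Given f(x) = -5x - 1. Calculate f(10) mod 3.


f(10) = -51
-51 mod 3 = 0

0


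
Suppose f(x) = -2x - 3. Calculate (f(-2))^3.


f(-2) = 1
(1)^3 = 1

1


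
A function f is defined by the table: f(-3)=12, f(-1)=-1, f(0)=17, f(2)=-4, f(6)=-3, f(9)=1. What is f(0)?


Reading from the table at x = 0

17


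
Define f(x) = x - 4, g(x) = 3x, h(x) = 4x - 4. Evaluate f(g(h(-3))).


-52


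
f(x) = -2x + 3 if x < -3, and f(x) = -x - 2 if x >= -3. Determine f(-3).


-3 satisfies x >= -3
f(-3) = 1

1


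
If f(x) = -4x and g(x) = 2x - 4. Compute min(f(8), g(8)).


f(8) = -32
g(8) = 12
min = -32

-32


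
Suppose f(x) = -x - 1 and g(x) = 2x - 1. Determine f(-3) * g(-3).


f(-3) = 2
g(-3) = -7
Product = -14

-14


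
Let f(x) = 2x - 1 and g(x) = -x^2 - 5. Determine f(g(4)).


g(4) = -21
f(-21) = -43

-43


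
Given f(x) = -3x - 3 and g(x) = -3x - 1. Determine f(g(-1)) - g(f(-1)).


-8


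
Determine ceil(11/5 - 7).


11/5 = 2.2
2.2 - 7 = -4.8
ceil(-4.8) = -4

-4


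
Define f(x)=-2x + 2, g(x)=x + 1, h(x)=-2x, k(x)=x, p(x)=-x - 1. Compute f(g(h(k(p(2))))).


p(2) = -3
k(-3) = -3
h(-3) = 6
g(6) = 7
f(7) = -12

-12


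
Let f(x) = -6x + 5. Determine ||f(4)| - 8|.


11


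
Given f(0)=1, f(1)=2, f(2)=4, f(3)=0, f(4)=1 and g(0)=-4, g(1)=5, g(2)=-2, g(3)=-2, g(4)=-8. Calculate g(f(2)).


f(2) = 4
g(4) = -8

-8


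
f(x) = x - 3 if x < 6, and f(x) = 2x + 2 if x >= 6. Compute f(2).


-1


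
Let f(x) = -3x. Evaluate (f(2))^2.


f(2) = -6
(-6)^2 = 36

36


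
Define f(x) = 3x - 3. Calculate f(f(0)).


f(0) = -3
f(-3) = -12

-12


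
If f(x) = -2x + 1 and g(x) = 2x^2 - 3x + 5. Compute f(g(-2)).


g(-2) = 19
f(19) = -37

-37


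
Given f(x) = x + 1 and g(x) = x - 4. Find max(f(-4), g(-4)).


-3


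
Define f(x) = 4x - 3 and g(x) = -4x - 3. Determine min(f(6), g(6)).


f(6) = 21
g(6) = -27
min = -27

-27


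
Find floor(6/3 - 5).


6/3 = 2
2 - 5 = -3
floor(-3) = -3

-3


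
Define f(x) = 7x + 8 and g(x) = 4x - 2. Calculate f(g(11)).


g(11) = 42
f(42) = 302

302


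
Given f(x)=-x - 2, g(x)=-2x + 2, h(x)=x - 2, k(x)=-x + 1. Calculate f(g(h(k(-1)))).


k(-1) = 2
h(2) = 0
g(0) = 2
f(2) = -4

-4


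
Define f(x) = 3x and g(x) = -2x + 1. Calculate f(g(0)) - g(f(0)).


f(g(0)) = 3
g(f(0)) = 1
Difference = 2

2


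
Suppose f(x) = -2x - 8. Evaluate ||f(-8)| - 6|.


f(-8) = 8
|8| = 8
|8 - 6| = 2

2


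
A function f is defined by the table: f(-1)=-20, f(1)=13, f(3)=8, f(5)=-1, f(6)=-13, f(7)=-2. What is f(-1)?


-20


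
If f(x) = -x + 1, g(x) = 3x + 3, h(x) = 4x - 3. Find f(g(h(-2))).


h(-2) = -11
g(-11) = -30
f(-30) = 31

31


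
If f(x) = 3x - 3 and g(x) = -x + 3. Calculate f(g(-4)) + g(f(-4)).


f(g(-4)) = 18
g(f(-4)) = 18
Sum = 36

36


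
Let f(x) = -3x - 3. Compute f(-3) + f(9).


f(-3) = 6
f(9) = -30
Sum = -24

-24


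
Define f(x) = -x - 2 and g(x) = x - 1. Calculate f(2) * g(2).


f(2) = -4
g(2) = 1
Product = -4

-4


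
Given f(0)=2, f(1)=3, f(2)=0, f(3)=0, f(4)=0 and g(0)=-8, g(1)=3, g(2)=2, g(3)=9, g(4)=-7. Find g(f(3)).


f(3) = 0
g(0) = -8

-8


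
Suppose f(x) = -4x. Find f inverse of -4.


1
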